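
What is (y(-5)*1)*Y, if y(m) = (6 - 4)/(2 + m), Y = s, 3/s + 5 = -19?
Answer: 1/12 ≈ 0.083333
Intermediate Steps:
s = -⅛ (s = 3/(-5 - 19) = 3/(-24) = 3*(-1/24) = -⅛ ≈ -0.12500)
Y = -⅛ ≈ -0.12500
y(m) = 2/(2 + m)
(y(-5)*1)*Y = ((2/(2 - 5))*1)*(-⅛) = ((2/(-3))*1)*(-⅛) = ((2*(-⅓))*1)*(-⅛) = -⅔*1*(-⅛) = -⅔*(-⅛) = 1/12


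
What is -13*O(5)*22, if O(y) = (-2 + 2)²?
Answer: 0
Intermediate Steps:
O(y) = 0 (O(y) = 0² = 0)
-13*O(5)*22 = -13*0*22 = 0*22 = 0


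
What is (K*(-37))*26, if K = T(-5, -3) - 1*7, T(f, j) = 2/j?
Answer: 22126/3 ≈ 7375.3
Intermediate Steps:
K = -23/3 (K = 2/(-3) - 1*7 = 2*(-1/3) - 7 = -2/3 - 7 = -23/3 ≈ -7.6667)
(K*(-37))*26 = -23/3*(-37)*26 = (851/3)*26 = 22126/3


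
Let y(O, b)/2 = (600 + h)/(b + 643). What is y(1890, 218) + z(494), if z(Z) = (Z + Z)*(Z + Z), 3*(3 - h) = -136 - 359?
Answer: 280153840/287 ≈ 9.7615e+5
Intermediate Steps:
h = 168 (h = 3 - (-136 - 359)/3 = 3 - ⅓*(-495) = 3 + 165 = 168)
y(O, b) = 1536/(643 + b) (y(O, b) = 2*((600 + 168)/(b + 643)) = 2*(768/(643 + b)) = 1536/(643 + b))
z(Z) = 4*Z² (z(Z) = (2*Z)*(2*Z) = 4*Z²)
y(1890, 218) + z(494) = 1536/(643 + 218) + 4*494² = 1536/861 + 4*244036 = 1536*(1/861) + 976144 = 512/287 + 976144 = 280153840/287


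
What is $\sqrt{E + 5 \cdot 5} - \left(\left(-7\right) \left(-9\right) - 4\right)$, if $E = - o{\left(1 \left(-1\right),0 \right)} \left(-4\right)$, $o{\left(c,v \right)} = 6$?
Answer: $-52$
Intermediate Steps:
$E = 24$ ($E = - 6 \left(-4\right) = \left(-1\right) \left(-24\right) = 24$)
$\sqrt{E + 5 \cdot 5} - \left(\left(-7\right) \left(-9\right) - 4\right) = \sqrt{24 + 5 \cdot 5} - \left(\left(-7\right) \left(-9\right) - 4\right) = \sqrt{24 + 25} - \left(63 - 4\right) = \sqrt{49} - 59 = 7 - 59 = -52$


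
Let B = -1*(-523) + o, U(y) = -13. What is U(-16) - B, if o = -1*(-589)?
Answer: -1125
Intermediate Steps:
o = 589
B = 1112 (B = -1*(-523) + 589 = 523 + 589 = 1112)
U(-16) - B = -13 - 1*1112 = -13 - 1112 = -1125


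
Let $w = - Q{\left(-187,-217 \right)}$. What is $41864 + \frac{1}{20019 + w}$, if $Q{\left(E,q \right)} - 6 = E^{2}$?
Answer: $\frac{626117983}{14956} \approx 41864.0$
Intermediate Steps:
$Q{\left(E,q \right)} = 6 + E^{2}$
$w = -34975$ ($w = - (6 + \left(-187\right)^{2}) = - (6 + 34969) = \left(-1\right) 34975 = -34975$)
$41864 + \frac{1}{20019 + w} = 41864 + \frac{1}{20019 - 34975} = 41864 + \frac{1}{-14956} = 41864 - \frac{1}{14956} = \frac{626117983}{14956}$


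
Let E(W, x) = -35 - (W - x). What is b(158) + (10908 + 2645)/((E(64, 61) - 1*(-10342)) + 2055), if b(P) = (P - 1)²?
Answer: 304650544/12359 ≈ 24650.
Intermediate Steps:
E(W, x) = -35 + x - W (E(W, x) = -35 + (x - W) = -35 + x - W)
b(P) = (-1 + P)²
b(158) + (10908 + 2645)/((E(64, 61) - 1*(-10342)) + 2055) = (-1 + 158)² + (10908 + 2645)/(((-35 + 61 - 1*64) - 1*(-10342)) + 2055) = 157² + 13553/(((-35 + 61 - 64) + 10342) + 2055) = 24649 + 13553/((-38 + 10342) + 2055) = 24649 + 13553/(10304 + 2055) = 24649 + 13553/12359 = 304650544/12359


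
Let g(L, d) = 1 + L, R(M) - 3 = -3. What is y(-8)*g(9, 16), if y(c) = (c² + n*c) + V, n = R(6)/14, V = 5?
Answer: 690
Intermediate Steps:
R(M) = 0 (R(M) = 3 - 3 = 0)
n = 0 (n = 0/14 = 0*(1/14) = 0)
y(c) = 5 + c² (y(c) = (c² + 0*c) + 5 = (c² + 0) + 5 = c² + 5 = 5 + c²)
y(-8)*g(9, 16) = (5 + (-8)²)*(1 + 9) = (5 + 64)*10 = 69*10 = 690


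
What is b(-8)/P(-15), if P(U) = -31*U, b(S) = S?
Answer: -8/465 ≈ -0.017204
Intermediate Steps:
b(-8)/P(-15) = -8/((-31*(-15))) = -8/465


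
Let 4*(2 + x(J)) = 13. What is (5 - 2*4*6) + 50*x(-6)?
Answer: 39/2 ≈ 19.500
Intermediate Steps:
x(J) = 5/4 (x(J) = -2 + (1/4)*13 = -2 + 13/4 = 5/4)
(5 - 2*4*6) + 50*x(-6) = (5 - 2*4*6) + 50*(5/4) = (5 - 8*6) + 125/2 = (5 - 48) + 125/2 = -43 + 125/2 = 39/2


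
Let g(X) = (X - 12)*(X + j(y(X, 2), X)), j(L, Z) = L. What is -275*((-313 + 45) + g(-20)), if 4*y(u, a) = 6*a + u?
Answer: -119900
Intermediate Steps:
y(u, a) = u/4 + 3*a/2 (y(u, a) = (6*a + u)/4 = (u + 6*a)/4 = u/4 + 3*a/2)
g(X) = (-12 + X)*(3 + 5*X/4) (g(X) = (X - 12)*(X + (X/4 + (3/2)*2)) = (-12 + X)*(X + (X/4 + 3)) = (-12 + X)*(X + (3 + X/4)) = (-12 + X)*(3 + 5*X/4))
-275*((-313 + 45) + g(-20)) = -275*((-313 + 45) + (-36 - 12*(-20) + (5/4)*(-20)**2)) = -275*(-268 + (-36 + 240 + (5/4)*400)) = -275*(-268 + (-36 + 240 + 500)) = -275*(-268 + 704) = -275*436 = -119900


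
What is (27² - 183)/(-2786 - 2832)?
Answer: -273/2809 ≈ -0.097188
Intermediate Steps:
(27² - 183)/(-2786 - 2832) = (729 - 183)/(-5618) = 546*(-1/5618) = -273/2809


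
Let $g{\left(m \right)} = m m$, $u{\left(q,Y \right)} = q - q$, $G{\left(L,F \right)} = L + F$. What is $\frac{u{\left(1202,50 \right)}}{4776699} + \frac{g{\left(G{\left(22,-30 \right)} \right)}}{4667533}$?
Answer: $\frac{64}{4667533} \approx 1.3712 \cdot 10^{-5}$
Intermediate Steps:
$G{\left(L,F \right)} = F + L$
$u{\left(q,Y \right)} = 0$
$g{\left(m \right)} = m^{2}$
$\frac{u{\left(1202,50 \right)}}{4776699} + \frac{g{\left(G{\left(22,-30 \right)} \right)}}{4667533} = \frac{0}{4776699} + \frac{\left(-30 + 22\right)^{2}}{4667533} = 0 \cdot \frac{1}{4776699} + \left(-8\right)^{2} \cdot \frac{1}{4667533} = 0 + 64 \cdot \frac{1}{4667533} = 0 + \frac{64}{4667533} = \frac{64}{4667533}$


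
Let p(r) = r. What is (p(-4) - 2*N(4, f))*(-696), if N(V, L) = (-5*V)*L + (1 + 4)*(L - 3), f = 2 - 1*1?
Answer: -38976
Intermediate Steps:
f = 1 (f = 2 - 1 = 1)
N(V, L) = -15 + 5*L - 5*L*V (N(V, L) = -5*L*V + 5*(-3 + L) = -5*L*V + (-15 + 5*L) = -15 + 5*L - 5*L*V)
(p(-4) - 2*N(4, f))*(-696) = (-4 - 2*(-15 + 5*1 - 5*1*4))*(-696) = (-4 - 2*(-15 + 5 - 20))*(-696) = (-4 - 2*(-30))*(-696) = (-4 + 60)*(-696) = 56*(-696) = -38976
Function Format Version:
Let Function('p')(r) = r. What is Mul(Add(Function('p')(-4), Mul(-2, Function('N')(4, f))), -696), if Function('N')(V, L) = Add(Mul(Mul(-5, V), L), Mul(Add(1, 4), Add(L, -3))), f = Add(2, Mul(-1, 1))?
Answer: -38976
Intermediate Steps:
f = 1 (f = Add(2, -1) = 1)
Function('N')(V, L) = Add(-15, Mul(5, L), Mul(-5, L, V)) (Function('N')(V, L) = Add(Mul(-5, L, V), Mul(5, Add(-3, L))) = Add(Mul(-5, L, V), Add(-15, Mul(5, L))) = Add(-15, Mul(5, L), Mul(-5, L, V)))
Mul(Add(Function('p')(-4), Mul(-2, Function('N')(4, f))), -696) = Mul(Add(-4, Mul(-2, Add(-15, Mul(5, 1), Mul(-5, 1, 4)))), -696) = Mul(Add(-4, Mul(-2, Add(-15, 5, -20))), -696) = Mul(Add(-4, Mul(-2, -30)), -696) = Mul(Add(-4, 60), -696) = Mul(56, -696) = -38976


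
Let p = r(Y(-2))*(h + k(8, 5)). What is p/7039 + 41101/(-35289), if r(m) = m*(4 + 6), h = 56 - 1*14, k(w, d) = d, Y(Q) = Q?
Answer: -322481599/248399271 ≈ -1.2982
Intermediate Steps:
h = 42 (h = 56 - 14 = 42)
r(m) = 10*m (r(m) = m*10 = 10*m)
p = -940 (p = (10*(-2))*(42 + 5) = -20*47 = -940)
p/7039 + 41101/(-35289) = -940/7039 + 41101/(-35289) = -940*1/7039 + 41101*(-1/35289) = -940/7039 - 41101/35289 = -322481599/248399271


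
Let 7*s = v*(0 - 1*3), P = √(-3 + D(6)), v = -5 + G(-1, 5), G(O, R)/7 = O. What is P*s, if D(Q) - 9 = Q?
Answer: 72*√3/7 ≈ 17.815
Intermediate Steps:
G(O, R) = 7*O
D(Q) = 9 + Q
v = -12 (v = -5 + 7*(-1) = -5 - 7 = -12)
P = 2*√3 (P = √(-3 + (9 + 6)) = √(-3 + 15) = √12 = 2*√3 ≈ 3.4641)
s = 36/7 (s = (-12*(0 - 1*3))/7 = (-12*(0 - 3))/7 = (-12*(-3))/7 = (⅐)*36 = 36/7 ≈ 5.1429)
P*s = (2*√3)*(36/7) = 72*√3/7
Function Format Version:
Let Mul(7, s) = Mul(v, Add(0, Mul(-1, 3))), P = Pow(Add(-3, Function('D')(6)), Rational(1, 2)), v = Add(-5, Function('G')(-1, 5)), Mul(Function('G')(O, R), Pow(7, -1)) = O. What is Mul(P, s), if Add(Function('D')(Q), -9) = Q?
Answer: Mul(Rational(72, 7), Pow(3, Rational(1, 2))) ≈ 17.815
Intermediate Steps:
Function('G')(O, R) = Mul(7, O)
Function('D')(Q) = Add(9, Q)
v = -12 (v = Add(-5, Mul(7, -1)) = Add(-5, -7) = -12)
P = Mul(2, Pow(3, Rational(1, 2))) (P = Pow(Add(-3, Add(9, 6)), Rational(1, 2)) = Pow(Add(-3, 15), Rational(1, 2)) = Pow(12, Rational(1, 2)) = Mul(2, Pow(3, Rational(1, 2))) ≈ 3.4641)
s = Rational(36, 7) (s = Mul(Rational(1, 7), Mul(-12, Add(0, Mul(-1, 3)))) = Mul(Rational(1, 7), Mul(-12, Add(0, -3))) = Mul(Rational(1, 7), Mul(-12, -3)) = Mul(Rational(1, 7), 36) = Rational(36, 7) ≈ 5.1429)
Mul(P, s) = Mul(Mul(2, Pow(3, Rational(1, 2))), Rational(36, 7)) = Mul(Rational(72, 7), Pow(3, Rational(1, 2)))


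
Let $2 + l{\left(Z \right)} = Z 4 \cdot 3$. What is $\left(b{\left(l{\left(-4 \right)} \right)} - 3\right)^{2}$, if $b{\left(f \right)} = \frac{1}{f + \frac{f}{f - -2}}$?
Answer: $\frac{12595401}{1380625} \approx 9.123$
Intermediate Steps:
$l{\left(Z \right)} = -2 + 12 Z$ ($l{\left(Z \right)} = -2 + Z 4 \cdot 3 = -2 + 4 Z 3 = -2 + 12 Z$)
$b{\left(f \right)} = \frac{1}{f + \frac{f}{2 + f}}$ ($b{\left(f \right)} = \frac{1}{f + \frac{f}{f + 2}} = \frac{1}{f + \frac{f}{2 + f}}$)
$\left(b{\left(l{\left(-4 \right)} \right)} - 3\right)^{2} = \left(\frac{2 + \left(-2 + 12 \left(-4\right)\right)}{\left(-2 + 12 \left(-4\right)\right) \left(3 + \left(-2 + 12 \left(-4\right)\right)\right)} - 3\right)^{2} = \left(\frac{2 - 50}{\left(-2 - 48\right) \left(3 - 50\right)} - 3\right)^{2} = \left(\frac{2 - 50}{\left(-50\right) \left(3 - 50\right)} - 3\right)^{2} = \left(\left(- \frac{1}{50}\right) \frac{1}{-47} \left(-48\right) - 3\right)^{2} = \left(\left(- \frac{1}{50}\right) \left(- \frac{1}{47}\right) \left(-48\right) - 3\right)^{2} = \left(- \frac{24}{1175} - 3\right)^{2} = \left(- \frac{3549}{1175}\right)^{2} = \frac{12595401}{1380625}$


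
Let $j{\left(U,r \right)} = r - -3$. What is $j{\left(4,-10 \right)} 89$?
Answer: $-623$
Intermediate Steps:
$j{\left(U,r \right)} = 3 + r$ ($j{\left(U,r \right)} = r + 3 = 3 + r$)
$j{\left(4,-10 \right)} 89 = \left(3 - 10\right) 89 = \left(-7\right) 89 = -623$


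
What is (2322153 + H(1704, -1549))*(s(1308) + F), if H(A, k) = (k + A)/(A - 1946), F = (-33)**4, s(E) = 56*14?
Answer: 666881775420055/242 ≈ 2.7557e+12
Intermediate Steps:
s(E) = 784
F = 1185921
H(A, k) = (A + k)/(-1946 + A)
(2322153 + H(1704, -1549))*(s(1308) + F) = (2322153 + (1704 - 1549)/(-1946 + 1704))*(784 + 1185921) = (2322153 + 155/(-242))*1186705 = (2322153 - 1/242*155)*1186705 = (2322153 - 155/242)*1186705 = (561960871/242)*1186705 = 666881775420055/242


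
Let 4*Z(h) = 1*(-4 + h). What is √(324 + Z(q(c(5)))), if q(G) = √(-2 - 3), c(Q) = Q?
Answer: √(1292 + I*√5)/2 ≈ 17.972 + 0.015552*I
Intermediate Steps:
q(G) = I*√5 (q(G) = √(-5) = I*√5)
Z(h) = -1 + h/4 (Z(h) = (1*(-4 + h))/4 = (-4 + h)/4 = -1 + h/4)
√(324 + Z(q(c(5)))) = √(324 + (-1 + (I*√5)/4)) = √(324 + (-1 + I*√5/4)) = √(323 + I*√5/4)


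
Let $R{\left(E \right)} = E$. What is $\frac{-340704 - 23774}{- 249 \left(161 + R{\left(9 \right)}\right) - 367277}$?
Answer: $\frac{364478}{409607} \approx 0.88982$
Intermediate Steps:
$\frac{-340704 - 23774}{- 249 \left(161 + R{\left(9 \right)}\right) - 367277} = \frac{-340704 - 23774}{- 249 \left(161 + 9\right) - 367277} = - \frac{364478}{\left(-249\right) 170 - 367277} = - \frac{364478}{-42330 - 367277} = - \frac{364478}{-409607} = \left(-364478\right) \left(- \frac{1}{409607}\right) = \frac{364478}{409607}$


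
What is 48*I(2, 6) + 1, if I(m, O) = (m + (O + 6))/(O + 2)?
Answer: 85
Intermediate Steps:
I(m, O) = (6 + O + m)/(2 + O) (I(m, O) = (m + (6 + O))/(2 + O) = (6 + O + m)/(2 + O))
48*I(2, 6) + 1 = 48*((6 + 6 + 2)/(2 + 6)) + 1 = 48*(14/8) + 1 = 48*((⅛)*14) + 1 = 48*(7/4) + 1 = 84 + 1 = 85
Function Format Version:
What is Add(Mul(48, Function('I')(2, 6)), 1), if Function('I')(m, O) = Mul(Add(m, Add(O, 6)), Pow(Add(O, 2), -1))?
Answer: 85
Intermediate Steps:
Function('I')(m, O) = Mul(Pow(Add(2, O), -1), Add(6, O, m)) (Function('I')(m, O) = Mul(Add(m, Add(6, O)), Pow(Add(2, O), -1)) = Mul(Add(6, O, m), Pow(Add(2, O), -1)) = Mul(Pow(Add(2, O), -1), Add(6, O, m)))
Add(Mul(48, Function('I')(2, 6)), 1) = Add(Mul(48, Mul(Pow(Add(2, 6), -1), Add(6, 6, 2))), 1) = Add(Mul(48, Mul(Pow(8, -1), 14)), 1) = Add(Mul(48, Mul(Rational(1, 8), 14)), 1) = Add(Mul(48, Rational(7, 4)), 1) = Add(84, 1) = 85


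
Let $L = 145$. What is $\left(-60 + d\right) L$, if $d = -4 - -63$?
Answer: $-145$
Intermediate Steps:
$d = 59$ ($d = -4 + 63 = 59$)
$\left(-60 + d\right) L = \left(-60 + 59\right) 145 = \left(-1\right) 145 = -145$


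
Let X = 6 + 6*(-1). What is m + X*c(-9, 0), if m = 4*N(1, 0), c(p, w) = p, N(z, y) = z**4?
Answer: 4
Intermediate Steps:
X = 0 (X = 6 - 6 = 0)
m = 4 (m = 4*1**4 = 4*1 = 4)
m + X*c(-9, 0) = 4 + 0*(-9) = 4 + 0 = 4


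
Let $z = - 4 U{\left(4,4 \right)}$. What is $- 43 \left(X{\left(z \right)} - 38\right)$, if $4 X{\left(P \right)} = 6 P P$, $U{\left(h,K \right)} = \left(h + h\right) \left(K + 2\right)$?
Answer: $-2376094$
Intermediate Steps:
$U{\left(h,K \right)} = 2 h \left(2 + K\right)$
$z = -192$ ($z = - 4 \cdot 2 \cdot 4 \left(2 + 4\right) = - 4 \cdot 2 \cdot 4 \cdot 6 = \left(-4\right) 48 = -192$)
$X{\left(P \right)} = \frac{3 P^{2}}{2}$ ($X{\left(P \right)} = \frac{6 P P}{4} = \frac{6 P^{2}}{4} = \frac{3 P^{2}}{2}$)
$- 43 \left(X{\left(z \right)} - 38\right) = - 43 \left(\frac{3 \left(-192\right)^{2}}{2} - 38\right) = - 43 \left(\frac{3}{2} \cdot 36864 - 38\right) = - 43 \left(55296 - 38\right) = \left(-43\right) 55258 = -2376094$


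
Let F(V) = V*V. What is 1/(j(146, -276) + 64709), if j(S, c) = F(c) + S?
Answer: 1/141031 ≈ 7.0906e-6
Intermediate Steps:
F(V) = V²
j(S, c) = S + c² (j(S, c) = c² + S = S + c²)
1/(j(146, -276) + 64709) = 1/((146 + (-276)²) + 64709) = 1/((146 + 76176) + 64709) = 1/(76322 + 64709) = 1/141031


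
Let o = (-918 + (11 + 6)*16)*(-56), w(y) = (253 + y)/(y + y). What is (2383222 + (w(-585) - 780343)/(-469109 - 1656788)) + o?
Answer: 3008884162253999/1243649745 ≈ 2.4194e+6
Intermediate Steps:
w(y) = (253 + y)/(2*y) (w(y) = (253 + y)/((2*y)) = (253 + y)*(1/(2*y)) = (253 + y)/(2*y))
o = 36176 (o = (-918 + 17*16)*(-56) = (-918 + 272)*(-56) = -646*(-56) = 36176)
(2383222 + (w(-585) - 780343)/(-469109 - 1656788)) + o = (2383222 + ((½)*(253 - 585)/(-585) - 780343)/(-469109 - 1656788)) + 36176 = (2383222 + ((½)*(-1/585)*(-332) - 780343)/(-2125897)) + 36176 = (2383222 + (166/585 - 780343)*(-1/2125897)) + 36176 = (2383222 - 456500489/585*(-1/2125897)) + 36176 = (2383222 + 456500489/1243649745) + 36176 = 2963893889078879/1243649745 + 36176 = 3008884162253999/1243649745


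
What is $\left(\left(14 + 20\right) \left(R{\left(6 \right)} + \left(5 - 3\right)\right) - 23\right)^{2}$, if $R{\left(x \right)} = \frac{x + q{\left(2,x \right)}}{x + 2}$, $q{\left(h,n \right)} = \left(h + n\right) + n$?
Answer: $16900$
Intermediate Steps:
$q{\left(h,n \right)} = h + 2 n$
$R{\left(x \right)} = \frac{2 + 3 x}{2 + x}$ ($R{\left(x \right)} = \frac{x + \left(2 + 2 x\right)}{x + 2} = \frac{2 + 3 x}{2 + x}$)
$\left(\left(14 + 20\right) \left(R{\left(6 \right)} + \left(5 - 3\right)\right) - 23\right)^{2} = \left(\left(14 + 20\right) \left(\frac{2 + 3 \cdot 6}{2 + 6} + \left(5 - 3\right)\right) - 23\right)^{2} = \left(34 \left(\frac{2 + 18}{8} + 2\right) - 23\right)^{2} = \left(34 \left(\frac{1}{8} \cdot 20 + 2\right) - 23\right)^{2} = \left(34 \left(\frac{5}{2} + 2\right) - 23\right)^{2} = \left(34 \cdot \frac{9}{2} - 23\right)^{2} = \left(153 - 23\right)^{2} = 130^{2} = 16900$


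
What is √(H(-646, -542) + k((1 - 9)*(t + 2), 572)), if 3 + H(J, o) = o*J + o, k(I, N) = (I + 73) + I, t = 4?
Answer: 2*√87391 ≈ 591.24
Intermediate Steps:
k(I, N) = 73 + 2*I (k(I, N) = (73 + I) + I = 73 + 2*I)
H(J, o) = -3 + o + J*o (H(J, o) = -3 + (o*J + o) = -3 + (J*o + o) = -3 + (o + J*o) = -3 + o + J*o)
√(H(-646, -542) + k((1 - 9)*(t + 2), 572)) = √((-3 - 542 - 646*(-542)) + (73 + 2*((1 - 9)*(4 + 2)))) = √((-3 - 542 + 350132) + (73 + 2*(-8*6))) = √(349587 + (73 + 2*(-48))) = √(349587 + (73 - 96)) = √(349587 - 23) = √349564 = 2*√87391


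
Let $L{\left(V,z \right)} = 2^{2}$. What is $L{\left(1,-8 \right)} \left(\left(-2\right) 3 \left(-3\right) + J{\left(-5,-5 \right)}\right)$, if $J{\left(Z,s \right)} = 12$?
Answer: $120$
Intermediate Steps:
$L{\left(V,z \right)} = 4$
$L{\left(1,-8 \right)} \left(\left(-2\right) 3 \left(-3\right) + J{\left(-5,-5 \right)}\right) = 4 \left(\left(-2\right) 3 \left(-3\right) + 12\right) = 4 \left(\left(-6\right) \left(-3\right) + 12\right) = 4 \left(18 + 12\right) = 4 \cdot 30 = 120$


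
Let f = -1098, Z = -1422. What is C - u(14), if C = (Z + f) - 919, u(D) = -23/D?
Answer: -48123/14 ≈ -3437.4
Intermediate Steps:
C = -3439 (C = (-1422 - 1098) - 919 = -2520 - 919 = -3439)
C - u(14) = -3439 - (-23)/14 = -3439 - 1*(-23/14) = -3439 + 23/14 = -48123/14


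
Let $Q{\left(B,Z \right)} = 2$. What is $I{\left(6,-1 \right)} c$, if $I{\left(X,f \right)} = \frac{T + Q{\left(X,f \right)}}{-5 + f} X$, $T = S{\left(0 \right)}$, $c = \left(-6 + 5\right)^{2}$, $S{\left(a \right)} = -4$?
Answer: $2$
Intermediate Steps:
$c = 1$ ($c = \left(-1\right)^{2} = 1$)
$T = -4$
$I{\left(X,f \right)} = - \frac{2 X}{-5 + f}$ ($I{\left(X,f \right)} = \frac{-4 + 2}{-5 + f} X = - \frac{2}{-5 + f} X = - \frac{2 X}{-5 + f}$)
$I{\left(6,-1 \right)} c = \left(-2\right) 6 \frac{1}{-5 - 1} \cdot 1 = \left(-2\right) 6 \frac{1}{-6} \cdot 1 = \left(-2\right) 6 \left(- \frac{1}{6}\right) 1 = 2 \cdot 1 = 2$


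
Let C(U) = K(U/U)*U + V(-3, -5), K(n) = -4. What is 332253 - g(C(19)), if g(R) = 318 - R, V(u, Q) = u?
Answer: 331856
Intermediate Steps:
C(U) = -3 - 4*U (C(U) = -4*U - 3 = -3 - 4*U)
332253 - g(C(19)) = 332253 - (318 - (-3 - 4*19)) = 332253 - (318 - (-3 - 76)) = 332253 - (318 - 1*(-79)) = 332253 - (318 + 79) = 332253 - 1*397 = 332253 - 397 = 331856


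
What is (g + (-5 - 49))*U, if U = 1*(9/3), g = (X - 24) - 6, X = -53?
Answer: -411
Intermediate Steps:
g = -83 (g = (-53 - 24) - 6 = -77 - 6 = -83)
U = 3 (U = 1*(9*(1/3)) = 1*3 = 3)
(g + (-5 - 49))*U = (-83 + (-5 - 49))*3 = (-83 - 54)*3 = -137*3 = -411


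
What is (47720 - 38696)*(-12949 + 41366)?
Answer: 256435008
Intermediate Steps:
(47720 - 38696)*(-12949 + 41366) = 9024*28417 = 256435008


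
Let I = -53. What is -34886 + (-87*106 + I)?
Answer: -44161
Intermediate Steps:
-34886 + (-87*106 + I) = -34886 + (-87*106 - 53) = -34886 + (-9222 - 53) = -34886 - 9275 = -44161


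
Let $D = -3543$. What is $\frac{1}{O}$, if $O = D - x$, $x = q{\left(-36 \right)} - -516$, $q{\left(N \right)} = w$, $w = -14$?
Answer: $- \frac{1}{4045} \approx -0.00024722$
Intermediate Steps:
$q{\left(N \right)} = -14$
$x = 502$ ($x = -14 - -516 = -14 + 516 = 502$)
$O = -4045$ ($O = -3543 - 502 = -4045$)
$\frac{1}{O} = \frac{1}{-4045} = - \frac{1}{4045}$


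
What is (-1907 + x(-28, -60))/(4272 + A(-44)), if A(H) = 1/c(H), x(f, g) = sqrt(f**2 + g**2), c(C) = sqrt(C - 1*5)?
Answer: -7*(1907 - 4*sqrt(274))*(29904 + I)/894249217 ≈ -0.4309 - 1.4409e-5*I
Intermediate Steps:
c(C) = sqrt(-5 + C) (c(C) = sqrt(C - 5) = sqrt(-5 + C))
A(H) = 1/sqrt(-5 + H) (A(H) = 1/(sqrt(-5 + H)) = 1/sqrt(-5 + H))
(-1907 + x(-28, -60))/(4272 + A(-44)) = (-1907 + sqrt((-28)**2 + (-60)**2))/(4272 + 1/sqrt(-5 - 44)) = (-1907 + sqrt(784 + 3600))/(4272 + 1/sqrt(-49)) = (-1907 + sqrt(4384))/(4272 - I/7) = (-1907 + 4*sqrt(274))*(49*(4272 + I/7)/894249217) = 49*(-1907 + 4*sqrt(274))*(4272 + I/7)/894249217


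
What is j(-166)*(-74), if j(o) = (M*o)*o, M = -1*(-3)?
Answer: -6117432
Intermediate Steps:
M = 3
j(o) = 3*o² (j(o) = (3*o)*o = 3*o²)
j(-166)*(-74) = (3*(-166)²)*(-74) = (3*27556)*(-74) = 82668*(-74) = -6117432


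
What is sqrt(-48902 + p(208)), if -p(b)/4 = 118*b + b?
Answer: I*sqrt(147910) ≈ 384.59*I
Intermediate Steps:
p(b) = -476*b (p(b) = -4*(118*b + b) = -476*b)
sqrt(-48902 + p(208)) = sqrt(-48902 - 476*208) = sqrt(-48902 - 99008) = sqrt(-147910) = I*sqrt(147910)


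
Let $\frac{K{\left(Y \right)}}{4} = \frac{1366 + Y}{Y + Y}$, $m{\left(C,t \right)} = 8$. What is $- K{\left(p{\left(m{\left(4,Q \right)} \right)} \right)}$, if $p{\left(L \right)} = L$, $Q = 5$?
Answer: $- \frac{687}{2} \approx -343.5$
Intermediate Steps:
$K{\left(Y \right)} = \frac{2 \left(1366 + Y\right)}{Y}$ ($K{\left(Y \right)} = 4 \frac{1366 + Y}{Y + Y} = 4 \frac{1366 + Y}{2 Y} = \frac{2 \left(1366 + Y\right)}{Y}$)
$- K{\left(p{\left(m{\left(4,Q \right)} \right)} \right)} = - (2 + \frac{2732}{8}) = - (2 + 2732 \cdot \frac{1}{8}) = - (2 + \frac{683}{2}) = \left(-1\right) \frac{687}{2} = - \frac{687}{2}$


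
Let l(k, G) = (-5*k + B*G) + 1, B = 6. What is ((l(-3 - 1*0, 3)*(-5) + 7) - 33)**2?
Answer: 38416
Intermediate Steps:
l(k, G) = 1 - 5*k + 6*G (l(k, G) = (-5*k + 6*G) + 1 = 1 - 5*k + 6*G)
((l(-3 - 1*0, 3)*(-5) + 7) - 33)**2 = (((1 - 5*(-3 - 1*0) + 6*3)*(-5) + 7) - 33)**2 = (((1 - 5*(-3 + 0) + 18)*(-5) + 7) - 33)**2 = (((1 - 5*(-3) + 18)*(-5) + 7) - 33)**2 = (((1 + 15 + 18)*(-5) + 7) - 33)**2 = ((34*(-5) + 7) - 33)**2 = ((-170 + 7) - 33)**2 = (-163 - 33)**2 = (-196)**2 = 38416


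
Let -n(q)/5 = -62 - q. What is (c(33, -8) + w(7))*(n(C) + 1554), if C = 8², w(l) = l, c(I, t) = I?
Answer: 87360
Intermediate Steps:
C = 64
n(q) = 310 + 5*q (n(q) = -5*(-62 - q) = 310 + 5*q)
(c(33, -8) + w(7))*(n(C) + 1554) = (33 + 7)*((310 + 5*64) + 1554) = 40*((310 + 320) + 1554) = 40*(630 + 1554) = 40*2184 = 87360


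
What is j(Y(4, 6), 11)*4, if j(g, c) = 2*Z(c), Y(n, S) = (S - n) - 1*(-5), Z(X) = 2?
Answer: 16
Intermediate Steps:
Y(n, S) = 5 + S - n (Y(n, S) = (S - n) + 5 = 5 + S - n)
j(g, c) = 4 (j(g, c) = 2*2 = 4)
j(Y(4, 6), 11)*4 = 4*4 = 16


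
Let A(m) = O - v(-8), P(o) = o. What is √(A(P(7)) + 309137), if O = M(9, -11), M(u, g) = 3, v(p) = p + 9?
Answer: √309139 ≈ 556.00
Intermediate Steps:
v(p) = 9 + p
O = 3
A(m) = 2 (A(m) = 3 - (9 - 8) = 3 - 1*1 = 3 - 1 = 2)
√(A(P(7)) + 309137) = √(2 + 309137) = √309139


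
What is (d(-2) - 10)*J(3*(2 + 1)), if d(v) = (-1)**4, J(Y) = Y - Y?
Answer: 0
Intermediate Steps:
J(Y) = 0
d(v) = 1
(d(-2) - 10)*J(3*(2 + 1)) = (1 - 10)*0 = -9*0 = 0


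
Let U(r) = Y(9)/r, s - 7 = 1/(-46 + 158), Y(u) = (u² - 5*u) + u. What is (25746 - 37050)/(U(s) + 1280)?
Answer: -221841/25246 ≈ -8.7872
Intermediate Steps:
Y(u) = u² - 4*u
s = 785/112 (s = 7 + 1/(-46 + 158) = 7 + 1/112 = 785/112 ≈ 7.0089)
U(r) = 45/r (U(r) = (9*(-4 + 9))/r = (9*5)/r = 45/r)
(25746 - 37050)/(U(s) + 1280) = (25746 - 37050)/(45/(785/112) + 1280) = -11304/(45*(112/785) + 1280) = -11304/(1008/157 + 1280) = -11304/201968/157 = -11304*157/201968 = -221841/25246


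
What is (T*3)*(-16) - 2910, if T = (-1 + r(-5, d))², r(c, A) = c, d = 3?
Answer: -4638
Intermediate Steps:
T = 36 (T = (-1 - 5)² = (-6)² = 36)
(T*3)*(-16) - 2910 = (36*3)*(-16) - 2910 = 108*(-16) - 2910 = -1728 - 2910 = -4638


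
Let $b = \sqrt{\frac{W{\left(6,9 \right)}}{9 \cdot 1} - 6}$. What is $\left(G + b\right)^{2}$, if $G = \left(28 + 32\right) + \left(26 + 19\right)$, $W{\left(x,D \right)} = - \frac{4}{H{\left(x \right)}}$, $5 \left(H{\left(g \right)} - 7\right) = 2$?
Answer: $\frac{\left(11655 + i \sqrt{74666}\right)^{2}}{12321} \approx 11019.0 + 516.96 i$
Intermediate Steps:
$H{\left(g \right)} = \frac{37}{5}$ ($H{\left(g \right)} = 7 + \frac{1}{5} \cdot 2 = 7 + \frac{2}{5} = \frac{37}{5}$)
$W{\left(x,D \right)} = - \frac{20}{37}$ ($W{\left(x,D \right)} = - \frac{4}{\frac{37}{5}} = \left(-4\right) \frac{5}{37} = - \frac{20}{37}$)
$b = \frac{i \sqrt{74666}}{111}$ ($b = \sqrt{- \frac{20}{37 \cdot 9 \cdot 1} - 6} = \sqrt{- \frac{20}{37 \cdot 9} - 6} = \sqrt{\left(- \frac{20}{37}\right) \frac{1}{9} - 6} = \sqrt{- \frac{20}{333} - 6} = \sqrt{- \frac{2018}{333}} = \frac{i \sqrt{74666}}{111} \approx 2.4617 i$)
$G = 105$ ($G = 60 + 45 = 105$)
$\left(G + b\right)^{2} = \left(105 + \frac{i \sqrt{74666}}{111}\right)^{2}$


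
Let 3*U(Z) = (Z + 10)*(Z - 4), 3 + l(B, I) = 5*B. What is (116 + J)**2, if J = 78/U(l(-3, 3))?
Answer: 106605625/7744 ≈ 13766.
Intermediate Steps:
l(B, I) = -3 + 5*B
U(Z) = (-4 + Z)*(10 + Z)/3 (U(Z) = ((Z + 10)*(Z - 4))/3 = ((10 + Z)*(-4 + Z))/3 = ((-4 + Z)*(10 + Z))/3 = (-4 + Z)*(10 + Z)/3)
J = 117/88 (J = 78/(-40/3 + 2*(-3 + 5*(-3)) + (-3 + 5*(-3))**2/3) = 78/(-40/3 + 2*(-3 - 15) + (-3 - 15)**2/3) = 78/(-40/3 + 2*(-18) + (1/3)*(-18)**2) = 78/(-40/3 - 36 + (1/3)*324) = 78/(-40/3 - 36 + 108) = 78/(176/3) = 78*(3/176) = 117/88 ≈ 1.3295)
(116 + J)**2 = (116 + 117/88)**2 = (10325/88)**2 = 106605625/7744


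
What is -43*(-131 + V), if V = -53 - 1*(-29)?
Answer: 6665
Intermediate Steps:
V = -24 (V = -53 + 29 = -24)
-43*(-131 + V) = -43*(-131 - 24) = -43*(-155) = 6665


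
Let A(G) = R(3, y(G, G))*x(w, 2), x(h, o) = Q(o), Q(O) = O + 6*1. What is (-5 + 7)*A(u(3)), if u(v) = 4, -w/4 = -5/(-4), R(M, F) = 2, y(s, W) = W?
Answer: 32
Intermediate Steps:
w = -5 (w = -(-20)/(-4) = -(-20)*(-1)/4 = -4*5/4 = -5)
Q(O) = 6 + O (Q(O) = O + 6 = 6 + O)
x(h, o) = 6 + o
A(G) = 16 (A(G) = 2*(6 + 2) = 2*8 = 16)
(-5 + 7)*A(u(3)) = (-5 + 7)*16 = 2*16 = 32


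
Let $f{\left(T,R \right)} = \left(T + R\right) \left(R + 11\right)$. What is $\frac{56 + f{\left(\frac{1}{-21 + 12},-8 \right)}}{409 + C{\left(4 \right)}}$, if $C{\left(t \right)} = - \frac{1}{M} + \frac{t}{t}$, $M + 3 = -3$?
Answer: $\frac{190}{2461} \approx 0.077204$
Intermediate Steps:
$M = -6$ ($M = -3 - 3 = -6$)
$C{\left(t \right)} = \frac{7}{6}$ ($C{\left(t \right)} = - \frac{1}{-6} + \frac{t}{t} = \left(-1\right) \left(- \frac{1}{6}\right) + 1 = \frac{1}{6} + 1 = \frac{7}{6}$)
$f{\left(T,R \right)} = \left(11 + R\right) \left(R + T\right)$ ($f{\left(T,R \right)} = \left(R + T\right) \left(11 + R\right) = \left(11 + R\right) \left(R + T\right)$)
$\frac{56 + f{\left(\frac{1}{-21 + 12},-8 \right)}}{409 + C{\left(4 \right)}} = \frac{56 + \left(\left(-8\right)^{2} + 11 \left(-8\right) + \frac{11}{-21 + 12} - \frac{8}{-21 + 12}\right)}{409 + \frac{7}{6}} = \frac{56 + \left(64 - 88 + \frac{11}{-9} - \frac{8}{-9}\right)}{\frac{2461}{6}} = \left(56 + \left(64 - 88 + 11 \left(- \frac{1}{9}\right) - - \frac{8}{9}\right)\right) \frac{6}{2461} = \left(56 + \left(64 - 88 - \frac{11}{9} + \frac{8}{9}\right)\right) \frac{6}{2461} = \left(56 - \frac{73}{3}\right) \frac{6}{2461} = \frac{95}{3} \cdot \frac{6}{2461} = \frac{190}{2461}$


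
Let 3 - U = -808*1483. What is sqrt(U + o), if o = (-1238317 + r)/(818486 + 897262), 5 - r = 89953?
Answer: sqrt(97984599174667843)/285958 ≈ 1094.7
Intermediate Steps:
U = 1198267 (U = 3 - (-808)*1483 = 3 - 1*(-1198264) = 3 + 1198264 = 1198267)
r = -89948 (r = 5 - 1*89953 = 5 - 89953 = -89948)
o = -442755/571916 (o = (-1238317 - 89948)/(818486 + 897262) = -1328265/1715748 = -1328265*1/1715748 = -442755/571916 ≈ -0.77416)
sqrt(U + o) = sqrt(1198267 - 442755/571916) = sqrt(685307626817/571916) = sqrt(97984599174667843)/285958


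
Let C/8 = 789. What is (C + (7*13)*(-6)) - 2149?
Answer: 3617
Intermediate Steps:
C = 6312 (C = 8*789 = 6312)
(C + (7*13)*(-6)) - 2149 = (6312 + (7*13)*(-6)) - 2149 = (6312 + 91*(-6)) - 2149 = (6312 - 546) - 2149 = 5766 - 2149 = 3617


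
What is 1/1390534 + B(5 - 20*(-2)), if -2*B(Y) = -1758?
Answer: 1222279387/1390534 ≈ 879.00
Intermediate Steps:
B(Y) = 879 (B(Y) = -½*(-1758) = 879)
1/1390534 + B(5 - 20*(-2)) = 1/1390534 + 879 = 1222279387/1390534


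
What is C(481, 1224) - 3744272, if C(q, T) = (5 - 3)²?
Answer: -3744268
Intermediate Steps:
C(q, T) = 4 (C(q, T) = 2² = 4)
C(481, 1224) - 3744272 = 4 - 3744272 = -3744268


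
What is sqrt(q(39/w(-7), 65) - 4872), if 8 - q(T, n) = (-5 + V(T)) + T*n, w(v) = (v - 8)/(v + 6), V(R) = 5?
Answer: I*sqrt(5033) ≈ 70.944*I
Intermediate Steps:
w(v) = (-8 + v)/(6 + v)
q(T, n) = 8 - T*n (q(T, n) = 8 - ((-5 + 5) + T*n) = 8 - (0 + T*n) = 8 - T*n)
sqrt(q(39/w(-7), 65) - 4872) = sqrt((8 - 1*39/(((-8 - 7)/(6 - 7)))*65) - 4872) = sqrt((8 - 1*39/((-15/(-1)))*65) - 4872) = sqrt((8 - 1*39/((-1*(-15)))*65) - 4872) = sqrt((8 - 1*39/15*65) - 4872) = sqrt((8 - 1*39*(1/15)*65) - 4872) = sqrt((8 - 1*13/5*65) - 4872) = sqrt((8 - 169) - 4872) = sqrt(-161 - 4872) = sqrt(-5033) = I*sqrt(5033)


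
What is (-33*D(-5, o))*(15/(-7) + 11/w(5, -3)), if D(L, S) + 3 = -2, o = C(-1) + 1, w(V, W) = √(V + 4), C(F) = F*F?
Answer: 1760/7 ≈ 251.43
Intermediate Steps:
C(F) = F²
w(V, W) = √(4 + V)
o = 2 (o = (-1)² + 1 = 1 + 1 = 2)
D(L, S) = -5 (D(L, S) = -3 - 2 = -5)
(-33*D(-5, o))*(15/(-7) + 11/w(5, -3)) = (-33*(-5))*(15/(-7) + 11/(√(4 + 5))) = 165*(15*(-⅐) + 11/(√9)) = 165*(-15/7 + 11/3) = 165*(32/21) = 1760/7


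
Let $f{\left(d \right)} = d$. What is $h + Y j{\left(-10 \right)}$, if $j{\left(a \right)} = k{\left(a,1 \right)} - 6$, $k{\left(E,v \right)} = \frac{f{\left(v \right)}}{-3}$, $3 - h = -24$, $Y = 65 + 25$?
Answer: $-543$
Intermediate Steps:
$Y = 90$
$h = 27$ ($h = 3 - -24 = 3 + 24 = 27$)
$k{\left(E,v \right)} = - \frac{v}{3}$ ($k{\left(E,v \right)} = \frac{v}{-3} = v \left(- \frac{1}{3}\right) = - \frac{v}{3}$)
$j{\left(a \right)} = - \frac{19}{3}$ ($j{\left(a \right)} = \left(- \frac{1}{3}\right) 1 - 6 = - \frac{1}{3} - 6 = - \frac{19}{3}$)
$h + Y j{\left(-10 \right)} = 27 + 90 \left(- \frac{19}{3}\right) = 27 - 570 = -543$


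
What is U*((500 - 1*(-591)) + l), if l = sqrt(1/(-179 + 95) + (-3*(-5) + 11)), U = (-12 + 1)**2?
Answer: 132011 + 121*sqrt(45843)/42 ≈ 1.3263e+5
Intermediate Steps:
U = 121 (U = (-11)**2 = 121)
l = sqrt(45843)/42 (l = sqrt(1/(-84) + (15 + 11)) = sqrt(-1/84 + 26) = sqrt(2183/84) = sqrt(45843)/42 ≈ 5.0979)
U*((500 - 1*(-591)) + l) = 121*((500 - 1*(-591)) + sqrt(45843)/42) = 121*((500 + 591) + sqrt(45843)/42) = 121*(1091 + sqrt(45843)/42) = 132011 + 121*sqrt(45843)/42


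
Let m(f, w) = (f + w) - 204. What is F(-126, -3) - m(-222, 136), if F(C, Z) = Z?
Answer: 287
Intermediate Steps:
m(f, w) = -204 + f + w
F(-126, -3) - m(-222, 136) = -3 - (-204 - 222 + 136) = -3 - 1*(-290) = -3 + 290 = 287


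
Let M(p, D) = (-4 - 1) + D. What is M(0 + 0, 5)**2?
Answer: 0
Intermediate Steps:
M(p, D) = -5 + D
M(0 + 0, 5)**2 = (-5 + 5)**2 = 0**2 = 0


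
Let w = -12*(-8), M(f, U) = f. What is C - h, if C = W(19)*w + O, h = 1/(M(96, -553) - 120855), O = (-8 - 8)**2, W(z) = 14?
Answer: 193214401/120759 ≈ 1600.0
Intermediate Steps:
O = 256 (O = (-16)**2 = 256)
w = 96
h = -1/120759 (h = 1/(96 - 120855) = 1/(-120759) = -1/120759 ≈ -8.2810e-6)
C = 1600 (C = 14*96 + 256 = 1344 + 256 = 1600)
C - h = 1600 - 1*(-1/120759) = 1600 + 1/120759 = 193214401/120759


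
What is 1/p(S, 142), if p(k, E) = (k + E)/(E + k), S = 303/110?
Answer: 1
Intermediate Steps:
S = 303/110 (S = 303*(1/110) = 303/110 ≈ 2.7545)
p(k, E) = 1 (p(k, E) = (E + k)/(E + k) = 1)
1/p(S, 142) = 1/1 = 1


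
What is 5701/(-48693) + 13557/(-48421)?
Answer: -936179122/2357763753 ≈ -0.39706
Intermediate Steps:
5701/(-48693) + 13557/(-48421) = 5701*(-1/48693) + 13557*(-1/48421) = -5701/48693 - 13557/48421 = -936179122/2357763753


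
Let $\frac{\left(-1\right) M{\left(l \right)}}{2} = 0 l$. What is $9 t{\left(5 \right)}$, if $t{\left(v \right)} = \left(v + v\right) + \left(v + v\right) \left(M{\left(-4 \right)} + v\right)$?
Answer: $540$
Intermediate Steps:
$M{\left(l \right)} = 0$ ($M{\left(l \right)} = - 2 \cdot 0 l = \left(-2\right) 0 = 0$)
$t{\left(v \right)} = 2 v + 2 v^{2}$ ($t{\left(v \right)} = \left(v + v\right) + \left(v + v\right) \left(0 + v\right) = 2 v + 2 v v = 2 v + 2 v^{2}$)
$9 t{\left(5 \right)} = 9 \cdot 2 \cdot 5 \left(1 + 5\right) = 9 \cdot 2 \cdot 5 \cdot 6 = 9 \cdot 60 = 540$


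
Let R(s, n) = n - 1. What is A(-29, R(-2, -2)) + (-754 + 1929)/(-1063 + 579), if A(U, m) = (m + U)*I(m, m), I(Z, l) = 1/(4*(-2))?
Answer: 761/484 ≈ 1.5723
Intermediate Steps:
I(Z, l) = -⅛ (I(Z, l) = 1/(-8) = -⅛)
R(s, n) = -1 + n
A(U, m) = -U/8 - m/8 (A(U, m) = (m + U)*(-⅛) = (U + m)*(-⅛) = -U/8 - m/8)
A(-29, R(-2, -2)) + (-754 + 1929)/(-1063 + 579) = (-⅛*(-29) - (-1 - 2)/8) + (-754 + 1929)/(-1063 + 579) = (29/8 - ⅛*(-3)) + 1175/(-484) = (29/8 + 3/8) + 1175*(-1/484) = 4 - 1175/484 = 761/484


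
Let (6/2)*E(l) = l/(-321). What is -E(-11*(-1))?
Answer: 11/963 ≈ 0.011423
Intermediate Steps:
E(l) = -l/963 (E(l) = (l/(-321))/3 = (l*(-1/321))/3 = (-l/321)/3 = -l/963)
-E(-11*(-1)) = -(-1)*(-11*(-1))/963 = -(-1)*11/963 = -1*(-11/963) = 11/963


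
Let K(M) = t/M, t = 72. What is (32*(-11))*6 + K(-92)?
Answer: -48594/23 ≈ -2112.8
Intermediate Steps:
K(M) = 72/M
(32*(-11))*6 + K(-92) = (32*(-11))*6 + 72/(-92) = -352*6 + 72*(-1/92) = -2112 - 18/23 = -48594/23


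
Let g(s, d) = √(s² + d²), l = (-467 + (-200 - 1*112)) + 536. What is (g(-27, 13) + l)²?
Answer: (243 - √898)² ≈ 45383.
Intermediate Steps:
l = -243 (l = (-467 + (-200 - 112)) + 536 = (-467 - 312) + 536 = -779 + 536 = -243)
g(s, d) = √(d² + s²)
(g(-27, 13) + l)² = (√(13² + (-27)²) - 243)² = (√(169 + 729) - 243)² = (√898 - 243)² = (-243 + √898)²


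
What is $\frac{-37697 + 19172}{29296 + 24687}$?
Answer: $- \frac{18525}{53983} \approx -0.34316$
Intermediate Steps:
$\frac{-37697 + 19172}{29296 + 24687} = - \frac{18525}{53983}$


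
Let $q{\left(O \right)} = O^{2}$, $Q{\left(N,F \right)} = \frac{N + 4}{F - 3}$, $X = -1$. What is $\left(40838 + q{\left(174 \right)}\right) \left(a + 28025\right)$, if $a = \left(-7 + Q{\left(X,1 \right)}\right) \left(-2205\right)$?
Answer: $3325823995$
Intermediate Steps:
$Q{\left(N,F \right)} = \frac{4 + N}{-3 + F}$
$a = \frac{37485}{2}$ ($a = \left(-7 + \frac{4 - 1}{-3 + 1}\right) \left(-2205\right) = \left(-7 + \frac{1}{-2} \cdot 3\right) \left(-2205\right) = \left(-7 - \frac{3}{2}\right) \left(-2205\right) = \left(- \frac{17}{2}\right) \left(-2205\right) = \frac{37485}{2} \approx 18743.0$)
$\left(40838 + q{\left(174 \right)}\right) \left(a + 28025\right) = \left(40838 + 174^{2}\right) \left(\frac{37485}{2} + 28025\right) = \left(40838 + 30276\right) \frac{93535}{2} = 71114 \cdot \frac{93535}{2} = 3325823995$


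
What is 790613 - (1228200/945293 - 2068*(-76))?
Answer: 598789896185/945293 ≈ 6.3344e+5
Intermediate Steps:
790613 - (1228200/945293 - 2068*(-76)) = 790613 - (1228200*(1/945293) + 157168) = 790613 - (1228200/945293 + 157168) = 790613 - 1*148571038424/945293 = 790613 - 148571038424/945293 = 598789896185/945293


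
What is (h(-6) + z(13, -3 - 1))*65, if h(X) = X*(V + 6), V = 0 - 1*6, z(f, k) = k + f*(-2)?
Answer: -1950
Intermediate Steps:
z(f, k) = k - 2*f
V = -6 (V = 0 - 6 = -6)
h(X) = 0 (h(X) = X*(-6 + 6) = X*0 = 0)
(h(-6) + z(13, -3 - 1))*65 = (0 + ((-3 - 1) - 2*13))*65 = (0 + (-4 - 26))*65 = (0 - 30)*65 = -30*65 = -1950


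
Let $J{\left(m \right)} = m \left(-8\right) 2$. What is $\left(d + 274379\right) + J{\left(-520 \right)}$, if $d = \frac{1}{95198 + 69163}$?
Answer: $\frac{46464690340}{164361} \approx 2.827 \cdot 10^{5}$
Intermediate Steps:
$d = \frac{1}{164361} \approx 6.0842 \cdot 10^{-6}$
$J{\left(m \right)} = - 16 m$ ($J{\left(m \right)} = - 8 m 2 = - 16 m$)
$\left(d + 274379\right) + J{\left(-520 \right)} = \left(\frac{1}{164361} + 274379\right) - -8320 = \frac{45097206820}{164361} + 8320 = \frac{46464690340}{164361}$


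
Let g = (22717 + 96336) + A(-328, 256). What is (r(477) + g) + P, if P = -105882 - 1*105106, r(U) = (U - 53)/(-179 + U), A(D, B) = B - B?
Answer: -13698103/149 ≈ -91934.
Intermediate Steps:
A(D, B) = 0
r(U) = (-53 + U)/(-179 + U)
g = 119053 (g = (22717 + 96336) + 0 = 119053 + 0 = 119053)
P = -210988 (P = -105882 - 105106 = -210988)
(r(477) + g) + P = ((-53 + 477)/(-179 + 477) + 119053) - 210988 = (424/298 + 119053) - 210988 = ((1/298)*424 + 119053) - 210988 = (212/149 + 119053) - 210988 = 17739109/149 - 210988 = -13698103/149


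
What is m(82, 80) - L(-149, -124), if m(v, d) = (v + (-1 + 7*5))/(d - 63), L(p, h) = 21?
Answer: -241/17 ≈ -14.176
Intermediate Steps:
m(v, d) = (34 + v)/(-63 + d) (m(v, d) = (v + (-1 + 35))/(-63 + d) = (v + 34)/(-63 + d) = (34 + v)/(-63 + d))
m(82, 80) - L(-149, -124) = (34 + 82)/(-63 + 80) - 1*21 = 116/17 - 21 = -241/17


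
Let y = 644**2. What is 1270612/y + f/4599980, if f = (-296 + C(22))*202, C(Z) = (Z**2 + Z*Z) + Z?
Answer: 327358629/105799540 ≈ 3.0941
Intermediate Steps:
C(Z) = Z + 2*Z**2 (C(Z) = (Z**2 + Z**2) + Z = 2*Z**2 + Z = Z + 2*Z**2)
f = 140188 (f = (-296 + 22*(1 + 2*22))*202 = (-296 + 22*(1 + 44))*202 = (-296 + 22*45)*202 = (-296 + 990)*202 = 694*202 = 140188)
y = 414736
1270612/y + f/4599980 = 1270612/414736 + 140188/4599980 = 1270612*(1/414736) + 140188*(1/4599980) = 1973/644 + 35047/1149995 = 327358629/105799540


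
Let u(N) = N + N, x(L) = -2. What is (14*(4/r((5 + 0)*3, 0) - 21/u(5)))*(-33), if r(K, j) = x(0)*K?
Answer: 5159/5 ≈ 1031.8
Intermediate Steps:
r(K, j) = -2*K
u(N) = 2*N
(14*(4/r((5 + 0)*3, 0) - 21/u(5)))*(-33) = (14*(4/((-2*(5 + 0)*3)) - 21/(2*5)))*(-33) = (14*(4/((-10*3)) - 21/10))*(-33) = (14*(4/((-2*15)) - 21*⅒))*(-33) = (14*(4/(-30) - 21/10))*(-33) = (14*(4*(-1/30) - 21/10))*(-33) = (14*(-2/15 - 21/10))*(-33) = (14*(-67/30))*(-33) = -469/15*(-33) = 5159/5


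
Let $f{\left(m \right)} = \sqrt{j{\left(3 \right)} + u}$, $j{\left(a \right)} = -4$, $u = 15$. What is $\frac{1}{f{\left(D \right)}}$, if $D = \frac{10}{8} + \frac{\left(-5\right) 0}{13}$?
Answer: $\frac{\sqrt{11}}{11} \approx 0.30151$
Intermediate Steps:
$D = \frac{5}{4}$ ($D = 10 \cdot \frac{1}{8} + 0 \cdot \frac{1}{13} = \frac{5}{4} + 0 = \frac{5}{4} \approx 1.25$)
$f{\left(m \right)} = \sqrt{11}$ ($f{\left(m \right)} = \sqrt{-4 + 15} = \sqrt{11}$)
$\frac{1}{f{\left(D \right)}} = \frac{1}{\sqrt{11}} = \frac{\sqrt{11}}{11}$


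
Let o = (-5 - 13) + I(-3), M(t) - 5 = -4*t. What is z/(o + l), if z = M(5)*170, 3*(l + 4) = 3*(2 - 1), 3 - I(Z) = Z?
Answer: 170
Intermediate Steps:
I(Z) = 3 - Z
M(t) = 5 - 4*t
o = -12 (o = (-5 - 13) + (3 - 1*(-3)) = -18 + (3 + 3) = -18 + 6 = -12)
l = -3 (l = -4 + (3*(2 - 1))/3 = -4 + (3*1)/3 = -4 + (⅓)*3 = -4 + 1 = -3)
z = -2550 (z = (5 - 4*5)*170 = (5 - 20)*170 = -15*170 = -2550)
z/(o + l) = -2550/(-12 - 3) = -2550/(-15) = -2550*(-1/15) = 170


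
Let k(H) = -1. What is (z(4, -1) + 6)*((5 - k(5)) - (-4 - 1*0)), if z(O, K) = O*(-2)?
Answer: -20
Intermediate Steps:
z(O, K) = -2*O
(z(4, -1) + 6)*((5 - k(5)) - (-4 - 1*0)) = (-2*4 + 6)*((5 - 1*(-1)) - (-4 - 1*0)) = (-8 + 6)*((5 + 1) - (-4 + 0)) = -2*(6 - 1*(-4)) = -2*(6 + 4) = -2*10 = -20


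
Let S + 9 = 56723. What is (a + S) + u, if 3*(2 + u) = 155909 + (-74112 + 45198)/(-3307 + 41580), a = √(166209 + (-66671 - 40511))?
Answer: 12478691371/114819 + √59027 ≈ 1.0892e+5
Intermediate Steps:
S = 56714 (S = -9 + 56723 = 56714)
a = √59027 (a = √(166209 - 107182) = √59027 ≈ 242.95)
u = 5966846605/114819 (u = -2 + (155909 + (-74112 + 45198)/(-3307 + 41580))/3 = -2 + (155909 - 28914/38273)/3 = -2 + (⅓)*(5967076243/38273) = -2 + 5967076243/114819 = 5966846605/114819 ≈ 51967.)
(a + S) + u = (√59027 + 56714) + 5966846605/114819 = (56714 + √59027) + 5966846605/114819 = 12478691371/114819 + √59027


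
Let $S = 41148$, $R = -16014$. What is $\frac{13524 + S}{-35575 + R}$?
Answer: $- \frac{54672}{51589} \approx -1.0598$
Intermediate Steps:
$\frac{13524 + S}{-35575 + R} = \frac{13524 + 41148}{-35575 - 16014} = \frac{54672}{-51589} = 54672 \left(- \frac{1}{51589}\right) = - \frac{54672}{51589}$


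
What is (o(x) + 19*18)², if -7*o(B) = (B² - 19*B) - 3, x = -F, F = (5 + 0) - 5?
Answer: 5745609/49 ≈ 1.1726e+5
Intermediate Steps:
F = 0 (F = 5 - 5 = 0)
x = 0 (x = -1*0 = 0)
o(B) = 3/7 - B²/7 + 19*B/7 (o(B) = -((B² - 19*B) - 3)/7 = -(-3 + B² - 19*B)/7 = 3/7 - B²/7 + 19*B/7)
(o(x) + 19*18)² = ((3/7 - ⅐*0² + (19/7)*0) + 19*18)² = ((3/7 - ⅐*0 + 0) + 342)² = ((3/7 + 0 + 0) + 342)² = (3/7 + 342)² = (2397/7)² = 5745609/49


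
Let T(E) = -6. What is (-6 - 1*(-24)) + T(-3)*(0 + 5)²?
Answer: -132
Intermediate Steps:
(-6 - 1*(-24)) + T(-3)*(0 + 5)² = (-6 - 1*(-24)) - 6*(0 + 5)² = (-6 + 24) - 6*5² = 18 - 6*25 = 18 - 150 = -132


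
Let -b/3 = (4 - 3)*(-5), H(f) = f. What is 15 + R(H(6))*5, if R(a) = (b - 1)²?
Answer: 995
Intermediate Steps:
b = 15 (b = -3*(4 - 3)*(-5) = -3*(-5) = 15)
R(a) = 196 (R(a) = (15 - 1)² = 14² = 196)
15 + R(H(6))*5 = 15 + 196*5 = 15 + 980 = 995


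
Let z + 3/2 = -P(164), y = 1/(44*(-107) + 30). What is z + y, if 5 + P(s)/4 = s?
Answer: -1491113/2339 ≈ -637.50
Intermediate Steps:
P(s) = -20 + 4*s
y = -1/4678 (y = 1/(-4708 + 30) = 1/(-4678) = -1/4678 ≈ -0.00021377)
z = -1275/2 (z = -3/2 - (-20 + 4*164) = -3/2 - (-20 + 656) = -3/2 - 1*636 = -3/2 - 636 = -1275/2 ≈ -637.50)
z + y = -1275/2 - 1/4678 = -1491113/2339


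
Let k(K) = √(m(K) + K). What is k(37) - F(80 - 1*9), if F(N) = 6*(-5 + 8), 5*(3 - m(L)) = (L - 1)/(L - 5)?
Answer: -18 + √15910/20 ≈ -11.693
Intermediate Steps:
m(L) = 3 - (-1 + L)/(5*(-5 + L)) (m(L) = 3 - (L - 1)/(5*(L - 5)) = 3 - (-1 + L)/(5*(-5 + L)))
k(K) = √(K + 2*(-37 + 7*K)/(5*(-5 + K))) (k(K) = √(2*(-37 + 7*K)/(5*(-5 + K)) + K) = √(K + 2*(-37 + 7*K)/(5*(-5 + K))))
F(N) = 18 (F(N) = 6*3 = 18)
k(37) - F(80 - 1*9) = √5*√((-74 - 11*37 + 5*37²)/(-5 + 37))/5 - 1*18 = √5*√((-74 - 407 + 5*1369)/32)/5 - 18 = √5*√((-74 - 407 + 6845)/32)/5 - 18 = √5*√((1/32)*6364)/5 - 18 = √5*√(1591/8)/5 - 18 = √5*(√3182/4)/5 - 18 = √15910/20 - 18 = -18 + √15910/20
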